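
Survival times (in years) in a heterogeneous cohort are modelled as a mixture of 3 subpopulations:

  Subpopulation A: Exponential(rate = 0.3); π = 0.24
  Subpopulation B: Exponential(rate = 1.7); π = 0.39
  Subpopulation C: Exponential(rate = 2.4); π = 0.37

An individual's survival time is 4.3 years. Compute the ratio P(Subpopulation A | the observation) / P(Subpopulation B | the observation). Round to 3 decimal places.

44.696

The posterior odds equal the prior odds times the likelihood ratio: (π_i/π_j)·(f_i(x)/f_j(x)).
Component likelihoods at x = 4.3 years:
  f_A = 0.3·e^(−0.3·4.3) = 0.3·e^(−1.2900) = 0.0825812
  f_B = 1.7·e^(−1.7·4.3) = 1.7·e^(−7.3100) = 0.00113699
  f_C = 2.4·e^(−2.4·4.3) = 2.4·e^(−10.3200) = 7.91211e-05
0.0198195 / 0.000443426 ≈ 44.696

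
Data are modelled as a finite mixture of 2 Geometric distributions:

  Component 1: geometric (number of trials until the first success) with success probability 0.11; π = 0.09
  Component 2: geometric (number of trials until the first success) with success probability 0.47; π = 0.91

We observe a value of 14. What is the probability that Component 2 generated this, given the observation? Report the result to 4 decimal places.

0.0487

By Bayes' theorem, P(k | x) = P(Z=k) f_k(x) / Σ_j P(Z=j) f_j(x).
Geometric probabilities:
  p_1 = 0.11·(1−0.11)^13 = 0.11·0.219821 = 0.0241804
  p_2 = 0.47·(1−0.47)^13 = 0.47·0.000260367 = 0.000122373
Unnormalised posteriors:
  P(Z=1)·p_1 = 0.09 × 0.0241804 = 0.00217623
  P(Z=2)·p_2 = 0.91 × 0.000122373 = 0.000111359
Denominator: 0.00217623 + 0.000111359 = 0.00228759
So the posterior for Component 2 is 0.000111359 / 0.00228759 ≈ 0.0487.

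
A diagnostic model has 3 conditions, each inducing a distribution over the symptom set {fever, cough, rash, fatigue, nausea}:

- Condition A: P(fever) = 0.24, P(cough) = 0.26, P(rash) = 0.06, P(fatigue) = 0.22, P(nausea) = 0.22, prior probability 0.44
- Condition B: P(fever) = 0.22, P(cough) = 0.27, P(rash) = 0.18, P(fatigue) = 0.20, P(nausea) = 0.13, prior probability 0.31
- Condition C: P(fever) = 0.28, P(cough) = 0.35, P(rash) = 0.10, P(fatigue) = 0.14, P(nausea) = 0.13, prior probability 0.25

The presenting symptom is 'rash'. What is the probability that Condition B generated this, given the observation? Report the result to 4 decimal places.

The responsibility of component k is P(Z=k) f_k(x) divided by Σ_j P(Z=j) f_j(x).
Component likelihoods at x = 'rash':
  f_A = 0.06
  f_B = 0.18
  f_C = 0.1
Multiply by the mixture weights:
  P(Z=A)·f_A = 0.44 × 0.06 = 0.0264
  P(Z=B)·f_B = 0.31 × 0.18 = 0.0558
  P(Z=C)·f_C = 0.25 × 0.1 = 0.025
Evidence: 0.0264 + 0.0558 + 0.025 = 0.1072
P(Condition B | 'rash') ≈ 0.5205

0.5205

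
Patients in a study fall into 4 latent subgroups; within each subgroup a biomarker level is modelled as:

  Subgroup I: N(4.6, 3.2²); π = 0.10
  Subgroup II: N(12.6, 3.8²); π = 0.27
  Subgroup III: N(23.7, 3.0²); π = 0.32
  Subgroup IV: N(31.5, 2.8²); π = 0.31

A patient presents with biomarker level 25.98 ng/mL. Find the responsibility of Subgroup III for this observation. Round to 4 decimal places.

0.8332

P(component k | x) = π_k·f_k(x) / marginal(x), where marginal(x) = Σ_j π_j·f_j(x).
Normal densities:
  L_I = (1/(3.2·√(2π)))·exp(−(25.98−4.6)²/(2·3.2²)) = 0.124669·exp(-22.31955) = 2.5264e-11
  L_II = (1/(3.8·√(2π)))·exp(−(25.98−12.6)²/(2·3.8²)) = 0.104985·exp(-6.19891) = 0.000213293
  L_III = (1/(3.0·√(2π)))·exp(−(25.98−23.7)²/(2·3.0²)) = 0.132981·exp(-0.28880) = 0.0996241
  L_IV = (1/(2.8·√(2π)))·exp(−(25.98−31.5)²/(2·2.8²)) = 0.142479·exp(-1.94327) = 0.0204081
Weight by the priors:
  π_I·L_I = 0.10 × 2.5264e-11 = 2.5264e-12
  π_II·L_II = 0.27 × 0.000213293 = 5.7589e-05
  π_III·L_III = 0.32 × 0.0996241 = 0.0318797
  π_IV·L_IV = 0.31 × 0.0204081 = 0.00632651
Sum: 2.5264e-12 + 5.7589e-05 + 0.0318797 + 0.00632651 = 0.0382638
P(Subgroup III | 25.98 ng/mL) = 0.0318797 / 0.0382638 ≈ 0.8332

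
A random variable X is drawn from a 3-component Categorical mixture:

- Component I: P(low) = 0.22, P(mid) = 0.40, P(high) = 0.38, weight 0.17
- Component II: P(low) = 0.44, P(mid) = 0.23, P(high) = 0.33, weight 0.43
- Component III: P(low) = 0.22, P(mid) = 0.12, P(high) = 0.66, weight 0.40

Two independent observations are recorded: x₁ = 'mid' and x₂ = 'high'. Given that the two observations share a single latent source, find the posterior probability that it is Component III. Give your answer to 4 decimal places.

By Bayes' theorem, P(k | x) = π_k f_k(x) / Σ_j π_j f_j(x).
Since both observations come from the same component, the likelihood for component k is f_k(x₁)·f_k(x₂).
  f_I = [P(mid | comp) = 0.40] × [0.38] = 0.152
  f_II = [P(mid | comp) = 0.23] × [0.33] = 0.0759
  f_III = [P(mid | comp) = 0.12] × [0.66] = 0.0792
Prior × likelihood for each component:
  π_I·f_I = 0.17 × 0.152 = 0.02584
  π_II·f_II = 0.43 × 0.0759 = 0.032637
  π_III·f_III = 0.40 × 0.0792 = 0.03168
Marginal: 0.02584 + 0.032637 + 0.03168 = 0.090157
So the posterior for Component III is 0.03168 / 0.090157 ≈ 0.3514.

0.3514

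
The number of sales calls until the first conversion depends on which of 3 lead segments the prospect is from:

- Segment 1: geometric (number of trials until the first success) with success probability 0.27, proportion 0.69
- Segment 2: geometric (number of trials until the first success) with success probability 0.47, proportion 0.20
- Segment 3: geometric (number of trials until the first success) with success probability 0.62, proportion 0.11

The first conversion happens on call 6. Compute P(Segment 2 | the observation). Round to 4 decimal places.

Apply Bayes' rule: the posterior for each component is proportional to its prior times its likelihood at x.
Geometric probabilities:
  p_1 = 0.0559729
  p_2 = 0.0196552
  p_3 = 0.00491258
Multiply by the mixture weights:
  w_1·p_1 = 0.69 × 0.0559729 = 0.0386213
  w_2·p_2 = 0.20 × 0.0196552 = 0.00393104
  w_3·p_3 = 0.11 × 0.00491258 = 0.000540384
Marginal: 0.0386213 + 0.00393104 + 0.000540384 = 0.0430927
P(Segment 2 | the observation) = 0.00393104 / 0.0430927 ≈ 0.0912

0.0912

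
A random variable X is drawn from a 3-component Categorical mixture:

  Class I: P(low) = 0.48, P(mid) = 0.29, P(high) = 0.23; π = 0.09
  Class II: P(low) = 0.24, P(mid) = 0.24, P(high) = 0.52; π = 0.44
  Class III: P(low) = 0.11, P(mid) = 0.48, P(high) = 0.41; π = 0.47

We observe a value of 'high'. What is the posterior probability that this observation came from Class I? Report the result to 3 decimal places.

Apply Bayes' rule: the posterior for each component is proportional to its prior times its likelihood at x.
Categorical probabilities:
  L_I = P(high | comp) = 0.23
  L_II = P(high | comp) = 0.52
  L_III = P(high | comp) = 0.41
Multiply by the mixture weights:
  π_I·L_I = 0.09 × 0.23 = 0.0207
  π_II·L_II = 0.44 × 0.52 = 0.2288
  π_III·L_III = 0.47 × 0.41 = 0.1927
Sum: 0.0207 + 0.2288 + 0.1927 = 0.4422
P(Class I | data) ≈ 0.047

0.047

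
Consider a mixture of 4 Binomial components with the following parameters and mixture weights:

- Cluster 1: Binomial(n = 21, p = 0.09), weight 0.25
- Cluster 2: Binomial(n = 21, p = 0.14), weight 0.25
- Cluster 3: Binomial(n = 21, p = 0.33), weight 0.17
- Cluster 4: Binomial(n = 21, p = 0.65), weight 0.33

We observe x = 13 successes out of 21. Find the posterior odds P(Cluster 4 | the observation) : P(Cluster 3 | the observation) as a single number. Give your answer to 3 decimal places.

72.311

Posterior odds = (π_i f_i(x)) / (π_j f_j(x)); the normalising sum cancels.
Evaluate each component's likelihood at the observed value:
  L_1 = C(21,13)·0.09^13·0.91^8 = 203490·2.54187e-14·0.470253 = 2.43235e-09
  L_2 = C(21,13)·0.14^13·0.86^8 = 203490·7.93715e-12·0.299218 = 4.83276e-07
  L_3 = C(21,13)·0.33^13·0.67^8 = 203490·5.50404e-07·0.0406068 = 0.00454802
  L_4 = C(21,13)·0.65^13·0.35^8 = 203490·0.00369721·0.000225188 = 0.169419
0.0559081 / 0.000773164 ≈ 72.311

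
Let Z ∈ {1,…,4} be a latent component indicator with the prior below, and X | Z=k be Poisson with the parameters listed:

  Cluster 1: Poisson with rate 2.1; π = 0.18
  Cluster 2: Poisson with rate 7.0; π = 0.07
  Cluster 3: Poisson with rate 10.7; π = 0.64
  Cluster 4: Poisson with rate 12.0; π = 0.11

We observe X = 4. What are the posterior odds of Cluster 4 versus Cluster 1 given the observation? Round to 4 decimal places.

Posterior odds = (π_i f_i(x)) / (π_j f_j(x)); the normalising sum cancels.
Component likelihoods at x = 4:
  f_1 = 0.099231
  f_2 = 0.0912262
  f_3 = 0.0123133
  f_4 = 0.0053086
0.000583946 / 0.0178616 ≈ 0.0327

0.0327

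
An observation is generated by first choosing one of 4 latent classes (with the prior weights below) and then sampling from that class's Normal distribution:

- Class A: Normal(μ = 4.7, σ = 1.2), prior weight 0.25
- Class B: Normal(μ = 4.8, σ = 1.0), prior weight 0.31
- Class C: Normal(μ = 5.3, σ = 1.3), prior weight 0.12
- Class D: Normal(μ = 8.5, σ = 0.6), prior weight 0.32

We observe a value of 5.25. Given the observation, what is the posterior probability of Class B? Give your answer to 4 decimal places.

0.5003

P(component k | x) = w_k·f_k(x) / marginal(x), where marginal(x) = Σ_j w_j·f_j(x).
Evaluate each component's likelihood at the observed value:
  L_A = (1/(1.2·√(2π)))·exp(−(5.25−4.7)²/(2·1.2²)) = 0.332452·exp(-0.10503) = 0.299304
  L_B = (1/(1.0·√(2π)))·exp(−(5.25−4.8)²/(2·1.0²)) = 0.398942·exp(-0.10125) = 0.360527
  L_C = (1/(1.3·√(2π)))·exp(−(5.25−5.3)²/(2·1.3²)) = 0.306879·exp(-0.00074) = 0.306652
  L_D = (1/(0.6·√(2π)))·exp(−(5.25−8.5)²/(2·0.6²)) = 0.664904·exp(-14.67014) = 2.82878e-07
Multiply by the mixture weights:
  w_A·L_A = 0.25 × 0.299304 = 0.0748261
  w_B·L_B = 0.31 × 0.360527 = 0.111763
  w_C·L_C = 0.12 × 0.306652 = 0.0367982
  w_D·L_D = 0.32 × 2.82878e-07 = 9.05208e-08
Denominator: 0.0748261 + 0.111763 + 0.0367982 + 9.05208e-08 = 0.223388
So the posterior for Class B is 0.111763 / 0.223388 ≈ 0.5003.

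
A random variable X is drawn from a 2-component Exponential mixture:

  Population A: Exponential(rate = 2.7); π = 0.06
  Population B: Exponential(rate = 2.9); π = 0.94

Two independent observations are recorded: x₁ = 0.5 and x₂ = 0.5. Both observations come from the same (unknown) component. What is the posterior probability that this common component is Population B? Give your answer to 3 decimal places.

0.937

P(component k | x) = P(Z=k)·f_k(x) / marginal(x), where marginal(x) = Σ_j P(Z=j)·f_j(x).
Since both observations come from the same component, the likelihood for component k is f_k(x₁)·f_k(x₂).
  f_A = [2.7·e^(−2.7·0.5) = 2.7·e^(−1.3500) = 0.699949] × [0.699949] = 0.489928
  f_B = [2.9·e^(−2.9·0.5) = 2.9·e^(−1.4500) = 0.680254] × [0.680254] = 0.462745
Weight by the priors:
  P(Z=A)·f_A = 0.06 × 0.489928 = 0.0293957
  P(Z=B)·f_B = 0.94 × 0.462745 = 0.434981
Normaliser: 0.0293957 + 0.434981 = 0.464376
P(Population B | data) = 0.434981 / 0.464376 ≈ 0.937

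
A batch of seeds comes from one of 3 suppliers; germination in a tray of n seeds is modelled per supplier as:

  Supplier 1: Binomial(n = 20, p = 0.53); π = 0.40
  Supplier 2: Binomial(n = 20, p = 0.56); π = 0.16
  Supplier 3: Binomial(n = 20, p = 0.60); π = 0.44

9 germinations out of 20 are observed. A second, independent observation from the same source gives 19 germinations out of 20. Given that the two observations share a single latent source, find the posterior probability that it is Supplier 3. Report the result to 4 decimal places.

By Bayes' theorem, P(k | x) = π_k f_k(x) / Σ_j π_j f_j(x).
Since both observations come from the same component, the likelihood for component k is f_k(x₁)·f_k(x₂).
  f_1 = [0.137014] × [5.42462e-05] = 7.43249e-06
  f_2 = [0.108862] × [0.000144562] = 1.57374e-05
  f_3 = [0.0709949] × [0.000487488] = 3.46091e-05
Multiply by the mixture weights:
  π_1·f_1 = 0.40 × 7.43249e-06 = 2.973e-06
  π_2·f_2 = 0.16 × 1.57374e-05 = 2.51798e-06
  π_3·f_3 = 0.44 × 3.46091e-05 = 1.5228e-05
Denominator: 2.973e-06 + 2.51798e-06 + 1.5228e-05 = 2.0719e-05
P(Supplier 3 | x₁, x₂) = 1.5228e-05 / 2.0719e-05 ≈ 0.7350

0.7350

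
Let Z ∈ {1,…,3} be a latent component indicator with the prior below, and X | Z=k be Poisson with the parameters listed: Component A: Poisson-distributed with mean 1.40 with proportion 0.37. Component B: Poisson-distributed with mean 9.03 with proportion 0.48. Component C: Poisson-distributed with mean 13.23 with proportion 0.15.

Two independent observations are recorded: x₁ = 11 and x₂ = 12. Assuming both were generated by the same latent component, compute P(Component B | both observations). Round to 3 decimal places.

0.685

Apply Bayes' rule: the posterior for each component is proportional to its prior times its likelihood at x.
Since both observations come from the same component, the likelihood for component k is f_k(x₁)·f_k(x₂).
  f_A = [2.50173e-07] × [2.91868e-08] = 7.30176e-15
  f_B = [0.0976631] × [0.0734915] = 0.0071774
  f_C = [0.0977882] × [0.107812] = 0.0105427
Prior × likelihood for each component:
  π_A·f_A = 0.37 × 7.30176e-15 = 2.70165e-15
  π_B·f_B = 0.48 × 0.0071774 = 0.00344515
  π_C·f_C = 0.15 × 0.0105427 = 0.0015814
Evidence: 2.70165e-15 + 0.00344515 + 0.0015814 = 0.00502656
P(Component B | data) = 0.00344515 / 0.00502656 ≈ 0.685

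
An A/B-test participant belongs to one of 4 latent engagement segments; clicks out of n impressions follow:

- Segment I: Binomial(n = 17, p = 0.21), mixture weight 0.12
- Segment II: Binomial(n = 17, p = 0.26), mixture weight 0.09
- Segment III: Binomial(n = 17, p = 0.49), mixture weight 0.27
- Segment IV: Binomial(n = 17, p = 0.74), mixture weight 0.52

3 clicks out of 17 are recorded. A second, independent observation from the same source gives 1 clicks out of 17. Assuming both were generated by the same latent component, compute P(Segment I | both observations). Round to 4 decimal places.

0.8013

P(component k | x) = π_k·f_k(x) / marginal(x), where marginal(x) = Σ_j π_j·f_j(x).
Since both observations come from the same component, the likelihood for component k is f_k(x₁)·f_k(x₂).
  p_I = [0.232245] × [0.0821678] = 0.019083
  p_II = [0.176471] × [0.035738] = 0.00630671
  p_III = [0.00644287] × [0.000174489] = 1.12421e-06
  p_IV = [1.77759e-06] × [5.48598e-09] = 9.75181e-15
Weight by the priors:
  π_I·p_I = 0.12 × 0.019083 = 0.00228997
  π_II·p_II = 0.09 × 0.00630671 = 0.000567604
  π_III·p_III = 0.27 × 1.12421e-06 = 3.03537e-07
  π_IV·p_IV = 0.52 × 9.75181e-15 = 5.07094e-15
Marginal: 0.00228997 + 0.000567604 + 3.03537e-07 + 5.07094e-15 = 0.00285787
P(Segment I | x) = 0.00228997 / 0.00285787 ≈ 0.8013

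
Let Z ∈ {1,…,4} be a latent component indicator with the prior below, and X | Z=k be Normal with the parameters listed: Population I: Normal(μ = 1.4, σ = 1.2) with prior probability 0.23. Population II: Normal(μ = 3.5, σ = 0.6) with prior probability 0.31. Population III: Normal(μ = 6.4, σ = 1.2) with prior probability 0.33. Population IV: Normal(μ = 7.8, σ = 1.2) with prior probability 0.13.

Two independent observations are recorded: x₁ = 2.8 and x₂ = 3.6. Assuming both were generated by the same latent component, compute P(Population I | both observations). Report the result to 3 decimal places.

0.034

Apply Bayes' rule: the posterior for each component is proportional to its prior times its likelihood at x.
Since both observations come from the same component, the likelihood for component k is f_k(x₁)·f_k(x₂).
  f_I = [0.168332] × [0.061926] = 0.0104241
  f_II = [0.336664] × [0.655733] = 0.220762
  f_III = [0.00369321] × [0.0218516] = 8.07024e-05
  f_IV = [5.64692e-05] × [0.000727236] = 4.10664e-08
Unnormalised posteriors:
  P(Z=I)·f_I = 0.23 × 0.0104241 = 0.00239755
  P(Z=II)·f_II = 0.31 × 0.220762 = 0.0684362
  P(Z=III)·f_III = 0.33 × 8.07024e-05 = 2.66318e-05
  P(Z=IV)·f_IV = 0.13 × 4.10664e-08 = 5.33863e-09
Marginal: 0.00239755 + 0.0684362 + 2.66318e-05 + 5.33863e-09 = 0.0708604
Responsibility of Population I: 0.00239755 / 0.0708604 ≈ 0.034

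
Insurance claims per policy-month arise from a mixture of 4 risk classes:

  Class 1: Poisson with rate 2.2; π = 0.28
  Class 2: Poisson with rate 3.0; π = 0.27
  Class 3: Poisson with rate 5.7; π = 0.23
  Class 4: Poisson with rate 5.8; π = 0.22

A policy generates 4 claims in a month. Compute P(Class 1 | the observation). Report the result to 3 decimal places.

0.215

By Bayes' theorem, P(k | x) = π_k f_k(x) / Σ_j π_j f_j(x).
Component likelihoods at x = 4 claims:
  f_1 = 0.108151
  f_2 = 0.168031
  f_3 = 0.147167
  f_4 = 0.142755
Unnormalised posteriors:
  π_1·f_1 = 0.28 × 0.108151 = 0.0302824
  π_2·f_2 = 0.27 × 0.168031 = 0.0453685
  π_3·f_3 = 0.23 × 0.147167 = 0.0338483
  π_4·f_4 = 0.22 × 0.142755 = 0.0314062
Marginal: 0.0302824 + 0.0453685 + 0.0338483 + 0.0314062 = 0.140905
P(Class 1 | data) ≈ 0.215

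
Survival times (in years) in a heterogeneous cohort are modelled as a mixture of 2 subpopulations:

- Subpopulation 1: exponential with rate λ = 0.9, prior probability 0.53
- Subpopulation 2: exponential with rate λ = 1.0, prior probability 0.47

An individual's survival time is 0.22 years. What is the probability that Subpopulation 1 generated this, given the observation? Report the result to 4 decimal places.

By Bayes' theorem, P(k | x) = w_k f_k(x) / Σ_j w_j f_j(x).
Evaluate each component's likelihood at the observed value:
  p_1 = 0.738333
  p_2 = 0.802519
Weight by the priors:
  w_1·p_1 = 0.53 × 0.738333 = 0.391316
  w_2·p_2 = 0.47 × 0.802519 = 0.377184
Evidence: 0.391316 + 0.377184 = 0.7685
P(Subpopulation 1 | x) = 0.391316 / 0.7685 ≈ 0.5092

0.5092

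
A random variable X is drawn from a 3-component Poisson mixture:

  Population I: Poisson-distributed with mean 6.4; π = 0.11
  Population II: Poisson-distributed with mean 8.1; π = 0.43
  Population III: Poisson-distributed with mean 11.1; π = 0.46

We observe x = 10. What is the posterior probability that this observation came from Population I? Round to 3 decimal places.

Posterior ∝ prior × likelihood, so P(k | x) ∝ w_k f_k(x); normalise over all components.
Evaluate each component's likelihood at the observed value:
  L_I = 0.05279
  L_II = 0.101696
  L_III = 0.118249
Prior × likelihood for each component:
  w_I·L_I = 0.11 × 0.05279 = 0.0058069
  w_II·L_II = 0.43 × 0.101696 = 0.0437291
  w_III·L_III = 0.46 × 0.118249 = 0.0543946
Marginal: 0.0058069 + 0.0437291 + 0.0543946 = 0.103931
Responsibility of Population I: 0.0058069 / 0.103931 ≈ 0.056

0.056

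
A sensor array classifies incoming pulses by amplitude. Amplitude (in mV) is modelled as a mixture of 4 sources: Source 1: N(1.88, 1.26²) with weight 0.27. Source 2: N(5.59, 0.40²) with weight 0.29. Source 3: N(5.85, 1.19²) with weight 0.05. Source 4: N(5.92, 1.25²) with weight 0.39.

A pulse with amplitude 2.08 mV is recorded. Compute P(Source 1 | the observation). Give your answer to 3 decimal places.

P(component k | x) = π_k·f_k(x) / marginal(x), where marginal(x) = Σ_j π_j·f_j(x).
Evaluate each component's likelihood at the observed value:
  L_1 = 0.312657
  L_2 = 1.89835e-17
  L_3 = 0.00221785
  L_4 = 0.00284932
Weight by the priors:
  π_1·L_1 = 0.27 × 0.312657 = 0.0844174
  π_2·L_2 = 0.29 × 1.89835e-17 = 5.50522e-18
  π_3·L_3 = 0.05 × 0.00221785 = 0.000110893
  π_4·L_4 = 0.39 × 0.00284932 = 0.00111124
Evidence: 0.0844174 + 5.50522e-18 + 0.000110893 + 0.00111124 = 0.0856396
P(Source 1 | x) ≈ 0.986

0.986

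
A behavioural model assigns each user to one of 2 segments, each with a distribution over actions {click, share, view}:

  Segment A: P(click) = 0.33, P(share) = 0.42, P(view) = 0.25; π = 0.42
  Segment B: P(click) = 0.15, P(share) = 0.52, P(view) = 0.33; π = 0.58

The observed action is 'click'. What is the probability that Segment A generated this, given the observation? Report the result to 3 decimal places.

0.614

P(component k | x) = w_k·f_k(x) / marginal(x), where marginal(x) = Σ_j w_j·f_j(x).
Evaluate each component's likelihood at the observed value:
  L_A = 0.33
  L_B = 0.15
Weight by the priors:
  w_A·L_A = 0.42 × 0.33 = 0.1386
  w_B·L_B = 0.58 × 0.15 = 0.087
Marginal: 0.1386 + 0.087 = 0.2256
So the posterior for Segment A is 0.1386 / 0.2256 ≈ 0.614.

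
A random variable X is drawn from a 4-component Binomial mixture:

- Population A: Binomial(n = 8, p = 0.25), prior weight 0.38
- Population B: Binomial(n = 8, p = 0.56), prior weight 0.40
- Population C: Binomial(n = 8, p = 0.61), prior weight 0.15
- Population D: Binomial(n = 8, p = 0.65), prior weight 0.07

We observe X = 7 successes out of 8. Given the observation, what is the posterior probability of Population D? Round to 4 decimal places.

By Bayes' theorem, P(k | x) = π_k f_k(x) / Σ_j π_j f_j(x).
Binomial probabilities:
  f_A = C(8,7)·0.25^7·0.75^1 = 8·6.10352e-05·0.75 = 0.000366211
  f_B = C(8,7)·0.56^7·0.44^1 = 8·0.0172709·0.44 = 0.0607937
  f_C = C(8,7)·0.61^7·0.39^1 = 8·0.0314274·0.39 = 0.0980536
  f_D = C(8,7)·0.65^7·0.35^1 = 8·0.0490223·0.35 = 0.137262
Weight by the priors:
  π_A·f_A = 0.38 × 0.000366211 = 0.00013916
  π_B·f_B = 0.40 × 0.0607937 = 0.0243175
  π_C·f_C = 0.15 × 0.0980536 = 0.014708
  π_D·f_D = 0.07 × 0.137262 = 0.00960837
Sum: 0.00013916 + 0.0243175 + 0.014708 + 0.00960837 = 0.0487731
P(Population D | the observation) = 0.00960837 / 0.0487731 ≈ 0.1970

0.1970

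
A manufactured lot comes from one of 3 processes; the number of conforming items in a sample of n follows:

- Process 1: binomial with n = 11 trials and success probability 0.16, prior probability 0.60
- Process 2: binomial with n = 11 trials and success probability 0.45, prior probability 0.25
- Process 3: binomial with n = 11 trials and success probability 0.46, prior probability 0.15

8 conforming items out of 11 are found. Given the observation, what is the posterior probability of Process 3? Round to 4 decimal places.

0.4032

Posterior ∝ prior × likelihood, so P(k | x) ∝ P(Z=k) f_k(x); normalise over all components.
Binomial probabilities:
  f_1 = C(11,8)·0.16^8·0.84^3 = 165·4.29497e-07·0.592704 = 4.20031e-05
  f_2 = C(11,8)·0.45^8·0.55^3 = 165·0.00168151·0.166375 = 0.0461607
  f_3 = C(11,8)·0.46^8·0.54^3 = 165·0.00200476·0.157464 = 0.0520868
Prior × likelihood for each component:
  P(Z=1)·f_1 = 0.60 × 4.20031e-05 = 2.52019e-05
  P(Z=2)·f_2 = 0.25 × 0.0461607 = 0.0115402
  P(Z=3)·f_3 = 0.15 × 0.0520868 = 0.00781302
Evidence: 2.52019e-05 + 0.0115402 + 0.00781302 = 0.0193784
Responsibility of Process 3: 0.00781302 / 0.0193784 ≈ 0.4032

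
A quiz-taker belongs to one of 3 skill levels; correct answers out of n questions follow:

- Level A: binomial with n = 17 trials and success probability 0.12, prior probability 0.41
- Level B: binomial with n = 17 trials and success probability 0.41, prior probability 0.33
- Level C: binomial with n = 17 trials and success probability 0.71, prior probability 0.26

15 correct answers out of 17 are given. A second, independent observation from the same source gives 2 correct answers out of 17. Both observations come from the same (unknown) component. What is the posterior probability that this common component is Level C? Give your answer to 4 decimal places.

Apply Bayes' rule: the posterior for each component is proportional to its prior times its likelihood at x.
Since both observations come from the same component, the likelihood for component k is f_k(x₁)·f_k(x₂).
  p_A = [C(17,15)·0.12^15·0.88^2 = 136·1.5407e-14·0.7744 = 1.62264e-12] × [0.287834] = 4.67051e-13
  p_B = [C(17,15)·0.41^15·0.59^2 = 136·1.5551e-06·0.3481 = 7.36208e-05] × [0.00835385] = 6.15018e-07
  p_C = [C(17,15)·0.71^15·0.29^2 = 136·0.00587321·0.0841 = 0.0671754] × [5.91596e-07] = 3.97407e-08
Unnormalised posteriors:
  P(Z=A)·p_A = 0.41 × 4.67051e-13 = 1.91491e-13
  P(Z=B)·p_B = 0.33 × 6.15018e-07 = 2.02956e-07
  P(Z=C)·p_C = 0.26 × 3.97407e-08 = 1.03326e-08
Sum: 1.91491e-13 + 2.02956e-07 + 1.03326e-08 = 2.13289e-07
P(Level C | x₁, x₂) = 1.03326e-08 / 2.13289e-07 ≈ 0.0484

0.0484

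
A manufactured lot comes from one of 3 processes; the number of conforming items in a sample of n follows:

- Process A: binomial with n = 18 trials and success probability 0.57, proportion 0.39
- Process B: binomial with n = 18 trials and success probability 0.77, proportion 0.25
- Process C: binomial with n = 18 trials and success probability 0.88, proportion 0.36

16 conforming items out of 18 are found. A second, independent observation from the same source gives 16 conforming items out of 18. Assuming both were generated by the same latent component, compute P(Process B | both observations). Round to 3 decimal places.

0.116

By Bayes' theorem, P(k | x) = w_k f_k(x) / Σ_j w_j f_j(x).
Since both observations come from the same component, the likelihood for component k is f_k(x₁)·f_k(x₂).
  f_A = [C(18,16)·0.57^16·0.43^2 = 153·0.000124165·0.1849 = 0.00351258] × [0.00351258] = 1.23382e-05
  f_B = [C(18,16)·0.77^16·0.23^2 = 153·0.0152704·0.0529 = 0.123594] × [0.123594] = 0.0152756
  f_C = [C(18,16)·0.88^16·0.12^2 = 153·0.129337·0.0144 = 0.284955] × [0.284955] = 0.0811995
Multiply by the mixture weights:
  w_A·f_A = 0.39 × 1.23382e-05 = 4.8119e-06
  w_B·f_B = 0.25 × 0.0152756 = 0.00381889
  w_C·f_C = 0.36 × 0.0811995 = 0.0292318
Evidence: 4.8119e-06 + 0.00381889 + 0.0292318 = 0.0330555
So the posterior for Process B is 0.00381889 / 0.0330555 ≈ 0.116.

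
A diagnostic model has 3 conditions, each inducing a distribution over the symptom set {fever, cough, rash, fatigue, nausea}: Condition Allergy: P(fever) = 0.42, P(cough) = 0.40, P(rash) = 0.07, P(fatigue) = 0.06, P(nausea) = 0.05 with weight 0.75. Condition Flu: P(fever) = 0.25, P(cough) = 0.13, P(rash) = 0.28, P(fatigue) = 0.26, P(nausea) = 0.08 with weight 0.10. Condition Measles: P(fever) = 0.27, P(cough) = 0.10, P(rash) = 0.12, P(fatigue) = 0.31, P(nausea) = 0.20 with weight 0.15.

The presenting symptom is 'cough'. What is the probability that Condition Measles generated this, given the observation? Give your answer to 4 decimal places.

Posterior ∝ prior × likelihood, so P(k | x) ∝ π_k f_k(x); normalise over all components.
Categorical probabilities:
  p_Allergy = 0.4
  p_Flu = 0.13
  p_Measles = 0.1
Multiply by the mixture weights:
  π_Allergy·p_Allergy = 0.75 × 0.4 = 0.3
  π_Flu·p_Flu = 0.10 × 0.13 = 0.013
  π_Measles·p_Measles = 0.15 × 0.1 = 0.015
Evidence: 0.3 + 0.013 + 0.015 = 0.328
P(Condition Measles | the observation) = 0.015 / 0.328 ≈ 0.0457

0.0457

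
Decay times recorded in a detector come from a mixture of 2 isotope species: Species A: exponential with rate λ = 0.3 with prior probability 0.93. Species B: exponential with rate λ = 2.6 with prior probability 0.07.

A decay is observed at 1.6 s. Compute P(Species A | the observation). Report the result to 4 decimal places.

The responsibility of component k is w_k f_k(x) divided by Σ_j w_j f_j(x).
Exponential densities:
  f_A = 0.185635
  f_B = 0.0405797
Unnormalised posteriors:
  w_A·f_A = 0.93 × 0.185635 = 0.172641
  w_B·f_B = 0.07 × 0.0405797 = 0.00284058
Normaliser: 0.172641 + 0.00284058 = 0.175481
P(Species A | x) ≈ 0.9838

0.9838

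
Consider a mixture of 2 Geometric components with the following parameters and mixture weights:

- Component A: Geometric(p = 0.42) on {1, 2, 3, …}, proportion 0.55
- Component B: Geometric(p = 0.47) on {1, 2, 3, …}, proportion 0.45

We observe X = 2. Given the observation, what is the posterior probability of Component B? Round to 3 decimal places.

Posterior ∝ prior × likelihood, so P(k | x) ∝ π_k f_k(x); normalise over all components.
Component likelihoods at x = 2:
  L_A = 0.2436
  L_B = 0.2491
Multiply by the mixture weights:
  π_A·L_A = 0.55 × 0.2436 = 0.13398
  π_B·L_B = 0.45 × 0.2491 = 0.112095
Denominator: 0.13398 + 0.112095 = 0.246075
Responsibility of Component B: 0.112095 / 0.246075 ≈ 0.456

0.456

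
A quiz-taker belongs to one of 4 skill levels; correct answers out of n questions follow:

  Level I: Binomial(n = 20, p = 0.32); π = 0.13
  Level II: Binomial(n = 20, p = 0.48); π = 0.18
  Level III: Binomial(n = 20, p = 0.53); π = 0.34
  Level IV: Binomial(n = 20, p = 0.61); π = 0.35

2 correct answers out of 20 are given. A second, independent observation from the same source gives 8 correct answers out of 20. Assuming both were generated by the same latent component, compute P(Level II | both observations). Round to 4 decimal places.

Apply Bayes' rule: the posterior for each component is proportional to its prior times its likelihood at x.
Since both observations come from the same component, the likelihood for component k is f_k(x₁)·f_k(x₂).
  L_I = [0.0188024] × [0.135386] = 0.00254559
  L_II = [0.000338296] × [0.138751] = 4.6939e-05
  L_III = [6.68447e-05] × [0.0911273] = 6.09137e-06
  L_IV = [3.08018e-06] × [0.0299007] = 9.20995e-08
Weight by the priors:
  π_I·L_I = 0.13 × 0.00254559 = 0.000330926
  π_II·L_II = 0.18 × 4.6939e-05 = 8.44901e-06
  π_III·L_III = 0.34 × 6.09137e-06 = 2.07107e-06
  π_IV·L_IV = 0.35 × 9.20995e-08 = 3.22348e-08
Denominator: 0.000330926 + 8.44901e-06 + 2.07107e-06 + 3.22348e-08 = 0.000341479
P(Level II | x₁,x₂) ≈ 0.0247

0.0247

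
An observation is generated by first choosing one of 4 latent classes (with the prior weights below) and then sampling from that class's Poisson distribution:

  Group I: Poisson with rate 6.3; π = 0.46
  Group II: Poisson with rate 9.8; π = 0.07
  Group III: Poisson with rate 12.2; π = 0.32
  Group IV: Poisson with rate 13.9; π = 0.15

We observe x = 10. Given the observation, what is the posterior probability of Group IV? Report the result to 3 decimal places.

0.138

Apply Bayes' rule: the posterior for each component is proportional to its prior times its likelihood at x.
Evaluate each component's likelihood at the observed value:
  L_I = e^(−6.3)·6.3^10/10! = 0.0498411
  L_II = e^(−9.8)·9.8^10/10! = 0.124857
  L_III = e^(−12.2)·12.2^10/10! = 0.101261
  L_IV = e^(−13.9)·13.9^10/10! = 0.0681854
Weight by the priors:
  π_I·L_I = 0.46 × 0.0498411 = 0.0229269
  π_II·L_II = 0.07 × 0.124857 = 0.00873997
  π_III·L_III = 0.32 × 0.101261 = 0.0324035
  π_IV·L_IV = 0.15 × 0.0681854 = 0.0102278
Denominator: 0.0229269 + 0.00873997 + 0.0324035 + 0.0102278 = 0.0742982
P(Group IV | data) = 0.0102278 / 0.0742982 ≈ 0.138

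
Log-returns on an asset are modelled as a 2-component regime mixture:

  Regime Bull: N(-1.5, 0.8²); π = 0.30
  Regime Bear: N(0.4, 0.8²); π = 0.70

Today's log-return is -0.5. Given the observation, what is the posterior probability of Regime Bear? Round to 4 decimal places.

Posterior ∝ prior × likelihood, so P(k | x) ∝ π_k f_k(x); normalise over all components.
Evaluate each component's likelihood at the observed value:
  f_Bull = 0.228311
  f_Bear = 0.264846
Weight by the priors:
  π_Bull·f_Bull = 0.30 × 0.228311 = 0.0684934
  π_Bear·f_Bear = 0.70 × 0.264846 = 0.185392
Denominator: 0.0684934 + 0.185392 = 0.253885
P(Regime Bear | x) = 0.185392 / 0.253885 ≈ 0.7302

0.7302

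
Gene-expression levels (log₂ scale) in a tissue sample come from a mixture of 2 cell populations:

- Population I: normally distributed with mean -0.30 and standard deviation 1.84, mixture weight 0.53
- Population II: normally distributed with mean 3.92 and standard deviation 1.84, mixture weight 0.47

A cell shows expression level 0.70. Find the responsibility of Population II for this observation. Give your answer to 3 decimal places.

Posterior ∝ prior × likelihood, so P(k | x) ∝ w_k f_k(x); normalise over all components.
Component likelihoods at x = 0.70:
  p_I = 0.187048
  p_II = 0.0468898
Prior × likelihood for each component:
  w_I·p_I = 0.53 × 0.187048 = 0.0991356
  w_II·p_II = 0.47 × 0.0468898 = 0.0220382
Normaliser: 0.0991356 + 0.0220382 = 0.121174
Responsibility of Population II: 0.0220382 / 0.121174 ≈ 0.182

0.182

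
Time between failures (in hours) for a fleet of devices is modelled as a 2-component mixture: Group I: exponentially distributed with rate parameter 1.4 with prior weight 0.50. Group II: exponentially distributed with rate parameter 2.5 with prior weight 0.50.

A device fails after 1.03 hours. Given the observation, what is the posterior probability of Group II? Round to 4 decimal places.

Posterior ∝ prior × likelihood, so P(k | x) ∝ π_k f_k(x); normalise over all components.
Evaluate each component's likelihood at the observed value:
  f_I = 0.331036
  f_II = 0.190385
Unnormalised posteriors:
  π_I·f_I = 0.50 × 0.331036 = 0.165518
  π_II·f_II = 0.50 × 0.190385 = 0.0951923
Sum: 0.165518 + 0.0951923 = 0.26071
P(Group II | data) ≈ 0.3651

0.3651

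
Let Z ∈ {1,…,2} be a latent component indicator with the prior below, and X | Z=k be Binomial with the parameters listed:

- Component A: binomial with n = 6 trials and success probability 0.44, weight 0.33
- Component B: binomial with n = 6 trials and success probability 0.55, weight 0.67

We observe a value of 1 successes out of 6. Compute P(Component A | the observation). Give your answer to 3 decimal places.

The responsibility of component k is π_k f_k(x) divided by Σ_j π_j f_j(x).
Component likelihoods at x = 1 successes out of 6:
  f_A = 0.145393
  f_B = 0.0608943
Prior × likelihood for each component:
  π_A·f_A = 0.33 × 0.145393 = 0.0479798
  π_B·f_B = 0.67 × 0.0608943 = 0.0407992
Normaliser: 0.0479798 + 0.0407992 = 0.0887789
P(Component A | the observation) ≈ 0.540

0.540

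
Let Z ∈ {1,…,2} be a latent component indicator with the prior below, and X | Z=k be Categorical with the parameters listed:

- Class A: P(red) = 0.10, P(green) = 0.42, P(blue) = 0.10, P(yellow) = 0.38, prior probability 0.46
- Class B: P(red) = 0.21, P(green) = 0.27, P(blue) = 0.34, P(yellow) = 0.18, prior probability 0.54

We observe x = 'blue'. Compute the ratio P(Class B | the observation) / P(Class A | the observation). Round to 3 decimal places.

3.991

The posterior odds equal the prior odds times the likelihood ratio: (π_i/π_j)·(f_i(x)/f_j(x)).
Component likelihoods at x = 'blue':
  f_A = P(blue | comp) = 0.10
  f_B = P(blue | comp) = 0.34
0.1836 / 0.046 ≈ 3.991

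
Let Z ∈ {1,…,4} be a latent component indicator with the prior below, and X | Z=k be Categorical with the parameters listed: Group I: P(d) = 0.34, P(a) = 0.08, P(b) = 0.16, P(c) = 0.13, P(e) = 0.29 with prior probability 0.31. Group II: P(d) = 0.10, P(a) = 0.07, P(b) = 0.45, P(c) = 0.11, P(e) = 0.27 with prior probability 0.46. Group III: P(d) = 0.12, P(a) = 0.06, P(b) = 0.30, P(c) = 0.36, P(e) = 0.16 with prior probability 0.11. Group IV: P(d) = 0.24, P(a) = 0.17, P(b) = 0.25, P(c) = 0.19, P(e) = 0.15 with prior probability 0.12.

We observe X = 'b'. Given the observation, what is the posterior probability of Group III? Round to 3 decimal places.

0.103

Apply Bayes' rule: the posterior for each component is proportional to its prior times its likelihood at x.
Categorical probabilities:
  L_I = 0.16
  L_II = 0.45
  L_III = 0.3
  L_IV = 0.25
Weight by the priors:
  w_I·L_I = 0.31 × 0.16 = 0.0496
  w_II·L_II = 0.46 × 0.45 = 0.207
  w_III·L_III = 0.11 × 0.3 = 0.033
  w_IV·L_IV = 0.12 × 0.25 = 0.03
Normaliser: 0.0496 + 0.207 + 0.033 + 0.03 = 0.3196
So the posterior for Group III is 0.033 / 0.3196 ≈ 0.103.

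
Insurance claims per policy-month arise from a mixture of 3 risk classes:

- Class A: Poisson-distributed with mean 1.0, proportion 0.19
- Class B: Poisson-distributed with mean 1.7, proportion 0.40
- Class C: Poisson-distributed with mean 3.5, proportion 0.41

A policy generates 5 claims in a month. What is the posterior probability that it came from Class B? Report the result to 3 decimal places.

0.136

The responsibility of component k is π_k f_k(x) divided by Σ_j π_j f_j(x).
Poisson probabilities:
  L_A = 0.00306566
  L_B = 0.0216154
  L_C = 0.132169
Multiply by the mixture weights:
  π_A·L_A = 0.19 × 0.00306566 = 0.000582476
  π_B·L_B = 0.40 × 0.0216154 = 0.00864615
  π_C·L_C = 0.41 × 0.132169 = 0.0541891
Evidence: 0.000582476 + 0.00864615 + 0.0541891 = 0.0634178
P(Class B | the observation) ≈ 0.136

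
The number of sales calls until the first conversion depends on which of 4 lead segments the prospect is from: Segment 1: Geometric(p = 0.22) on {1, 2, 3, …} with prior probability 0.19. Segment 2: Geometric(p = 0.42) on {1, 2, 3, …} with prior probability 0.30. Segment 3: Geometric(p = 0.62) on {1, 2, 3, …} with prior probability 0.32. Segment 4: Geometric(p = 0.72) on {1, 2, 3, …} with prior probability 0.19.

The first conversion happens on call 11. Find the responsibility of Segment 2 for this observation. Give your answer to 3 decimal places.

P(component k | x) = w_k·f_k(x) / marginal(x), where marginal(x) = Σ_j w_j·f_j(x).
Evaluate each component's likelihood at the observed value:
  p_1 = 0.22·(1−0.22)^10 = 0.22·0.0833578 = 0.0183387
  p_2 = 0.42·(1−0.42)^10 = 0.42·0.00430804 = 0.00180938
  p_3 = 0.62·(1−0.62)^10 = 0.62·6.27821e-05 = 3.89249e-05
  p_4 = 0.72·(1−0.72)^10 = 0.72·2.96197e-06 = 2.13262e-06
Weight by the priors:
  w_1·p_1 = 0.19 × 0.0183387 = 0.00348435
  w_2·p_2 = 0.30 × 0.00180938 = 0.000542813
  w_3·p_3 = 0.32 × 3.89249e-05 = 1.2456e-05
  w_4·p_4 = 0.19 × 2.13262e-06 = 4.05197e-07
Marginal: 0.00348435 + 0.000542813 + 1.2456e-05 + 4.05197e-07 = 0.00404003
Responsibility of Segment 2: 0.000542813 / 0.00404003 ≈ 0.134

0.134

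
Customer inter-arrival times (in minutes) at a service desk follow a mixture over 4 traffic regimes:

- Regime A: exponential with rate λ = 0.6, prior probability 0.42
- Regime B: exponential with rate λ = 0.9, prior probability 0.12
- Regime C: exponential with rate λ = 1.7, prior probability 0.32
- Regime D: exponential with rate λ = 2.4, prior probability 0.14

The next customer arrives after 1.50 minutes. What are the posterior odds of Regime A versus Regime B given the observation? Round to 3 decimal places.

3.659

The posterior odds equal the prior odds times the likelihood ratio: (w_i/w_j)·(f_i(x)/f_j(x)).
Component likelihoods at x = 1.50 minutes:
  p_A = 0.243942
  p_B = 0.233316
  p_C = 0.132739
  p_D = 0.0655769
0.102456 / 0.0279979 ≈ 3.659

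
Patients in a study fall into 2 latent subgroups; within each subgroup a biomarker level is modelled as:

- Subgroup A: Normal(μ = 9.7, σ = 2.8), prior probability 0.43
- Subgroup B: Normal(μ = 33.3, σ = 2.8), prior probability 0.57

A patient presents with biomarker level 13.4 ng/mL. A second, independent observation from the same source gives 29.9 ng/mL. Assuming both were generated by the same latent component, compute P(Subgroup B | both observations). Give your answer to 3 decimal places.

0.766

The responsibility of component k is P(Z=k) f_k(x) divided by Σ_j P(Z=j) f_j(x).
Since both observations come from the same component, the likelihood for component k is f_k(x₁)·f_k(x₂).
  f_A = [(1/(2.8·√(2π)))·exp(−(13.4−9.7)²/(2·2.8²)) = 0.142479·exp(-0.87309) = 0.059508] × [7.11417e-13] = 4.2335e-14
  f_B = [(1/(2.8·√(2π)))·exp(−(13.4−33.3)²/(2·2.8²)) = 0.142479·exp(-25.25574) = 1.53223e-12] × [0.0681664] = 1.04447e-13
Multiply by the mixture weights:
  P(Z=A)·f_A = 0.43 × 4.2335e-14 = 1.82041e-14
  P(Z=B)·f_B = 0.57 × 1.04447e-13 = 5.95346e-14
Marginal: 1.82041e-14 + 5.95346e-14 = 7.77386e-14
P(Subgroup B | x₁,x₂) ≈ 0.766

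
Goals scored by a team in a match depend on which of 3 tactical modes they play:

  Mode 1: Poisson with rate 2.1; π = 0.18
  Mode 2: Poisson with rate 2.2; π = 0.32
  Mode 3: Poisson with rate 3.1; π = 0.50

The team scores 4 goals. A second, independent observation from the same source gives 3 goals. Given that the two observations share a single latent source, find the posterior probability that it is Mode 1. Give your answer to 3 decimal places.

P(component k | x) = w_k·f_k(x) / marginal(x), where marginal(x) = Σ_j w_j·f_j(x).
Since both observations come from the same component, the likelihood for component k is f_k(x₁)·f_k(x₂).
  f_1 = [0.099231] × [0.189011] = 0.0187558
  f_2 = [0.108151] × [0.196639] = 0.0212667
  f_3 = [0.17335] × [0.223677] = 0.0387743
Unnormalised posteriors:
  w_1·f_1 = 0.18 × 0.0187558 = 0.00337605
  w_2·f_2 = 0.32 × 0.0212667 = 0.00680535
  w_3·f_3 = 0.50 × 0.0387743 = 0.0193871
Marginal: 0.00337605 + 0.00680535 + 0.0193871 = 0.0295685
So the posterior for Mode 1 is 0.00337605 / 0.0295685 ≈ 0.114.

0.114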